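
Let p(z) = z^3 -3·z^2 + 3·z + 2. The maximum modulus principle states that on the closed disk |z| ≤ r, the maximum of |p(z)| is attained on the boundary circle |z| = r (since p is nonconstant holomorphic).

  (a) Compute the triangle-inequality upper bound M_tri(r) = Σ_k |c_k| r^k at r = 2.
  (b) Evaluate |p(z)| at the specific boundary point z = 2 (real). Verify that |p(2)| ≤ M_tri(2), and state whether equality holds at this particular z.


Coefficients: c_0 = 2, c_1 = 3, c_2 = -3, c_3 = 1. Radius r = 2.
Part (a). Triangle bound: M_tri(r) = Σ_k |c_k| r^k
  = |2|·2^0 + |3|·2^1 + |-3|·2^2 + |1|·2^3
  = 2 + 6 + 12 + 8 = 28.
This bounds M(r) := max_{|z|=r} |p(z)| from above; equality holds iff all terms c_k z^k can be made to align in phase at a single z on |z|=r.
Part (b). At z = 2 (real, on the circle |z| = r):
  p(2) = (2)·2^0 + (3)·2^1 + (-3)·2^2 + (1)·2^3 = 4.
  |p(2)| = 4.
Check: |p(2)| = 4 ≤ 28 = M_tri(2). ✓ Equality does not hold at z = 2 (the coefficients have mixed signs, so the terms do not all align in phase there).

M_tri(2) = 28; |p(2)| = 4; equality at z=2: no.


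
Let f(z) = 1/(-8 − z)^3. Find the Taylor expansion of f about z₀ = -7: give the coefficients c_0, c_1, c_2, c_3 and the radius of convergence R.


Let w = z − z₀, so z = z₀ + w.
Then -8 − z = -8 − (z₀ + w) = (-8 − z₀) − w = -1 − w.
f(z) = 1/(-1 − w)^3 = (1/(-1)^3) · (1 − w/(-1))^{−3}.
By the binomial series (1−u)^{−3} = Σ_{n≥0} C(n+2, 2) u^n for |u|<1, with u = w/(-1):
  c_n = C(n+2, 2) / (-1)^(n+3).
  c_0 = 1/(-1)^3 = -1.
  c_1 = 3/(-1)^4 = 3.
  c_2 = 6/(-1)^5 = -6.
  c_3 = 10/(-1)^6 = 10.
The series is valid for |w/d| < 1, i.e. |z − z₀| < |d|.
Radius of convergence: R = |-8 − z₀| = |-1| = 1 (distance from z₀ to the singularity z = -8).

c_0 = -1, c_1 = 3, c_2 = -6, c_3 = 10; R = 1.


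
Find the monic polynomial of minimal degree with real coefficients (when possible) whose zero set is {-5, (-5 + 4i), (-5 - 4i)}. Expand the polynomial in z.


The polynomial is p(z) = ∏_{α ∈ S} (z − α), where S = {-5, (-5 + 4i), (-5 - 4i)}.
Expanding the product yields: p(z) = z^3 + 15·z^2 + 91·z + 205.
Note conjugate pairs combine to real quadratics: (z − (-5+4i))(z − (-5−4i)) = z² + 10z + 41.
The resulting polynomial has degree 3 and real coefficients as required.

p(z) = z^3 + 15·z^2 + 91·z + 205.


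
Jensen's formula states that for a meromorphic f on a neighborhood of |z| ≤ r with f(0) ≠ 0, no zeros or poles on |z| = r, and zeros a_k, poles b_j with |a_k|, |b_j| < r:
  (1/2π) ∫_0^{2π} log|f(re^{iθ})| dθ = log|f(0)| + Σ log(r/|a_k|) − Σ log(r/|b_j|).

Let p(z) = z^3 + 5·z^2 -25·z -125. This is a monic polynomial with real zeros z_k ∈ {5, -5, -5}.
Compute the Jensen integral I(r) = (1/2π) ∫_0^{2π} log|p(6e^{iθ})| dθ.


Zeros: -5, -5, 5; r = 6.
Inside |z| < r: -5, -5, 5. Outside (|z| ≥ r): ∅.
p(0) = -125, so log|p(0)| = log(125) = 4.8283.
Apply Jensen: I(r) = log|p(0)| + Σ_k log(r/|z_k|), summed over zeros inside |z| < r.
  log(r/|z_k|) for z_k = 5: log(6/5) = 0.1823
  log(r/|z_k|) for z_k = -5: log(6/5) = 0.1823
  log(r/|z_k|) for z_k = -5: log(6/5) = 0.1823
Sum over inside zeros: 0.5470.
I(r) = log|p(0)| + (inside sum) = 4.8283 + 0.5470 = 5.3753.
Closed form (all zeros inside, monic): I(r) = n·log(r) = 3·log(6) = 5.3753. ✓

I(r) ≈ 5.3753.


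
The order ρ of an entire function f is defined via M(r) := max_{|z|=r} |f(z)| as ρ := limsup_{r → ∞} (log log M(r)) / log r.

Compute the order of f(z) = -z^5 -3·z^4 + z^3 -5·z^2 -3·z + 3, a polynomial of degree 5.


|f(z)| ≤ Σ|c_k|·r^k = O(r^5) as r → ∞. Polynomial growth is O(e^{r^ε}) for every ε > 0 (since r^5/e^{r^ε} → 0), so ρ ≤ ε for all ε > 0, i.e. ρ = 0. Every nonconstant polynomial has order 0.
Therefore ρ = 0.

Order ρ = 0.


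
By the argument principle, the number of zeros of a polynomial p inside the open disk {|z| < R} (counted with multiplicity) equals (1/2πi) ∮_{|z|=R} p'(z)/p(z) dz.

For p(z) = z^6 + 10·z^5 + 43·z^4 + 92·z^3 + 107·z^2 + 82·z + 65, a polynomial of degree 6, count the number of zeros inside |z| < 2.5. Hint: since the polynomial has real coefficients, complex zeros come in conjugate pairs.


The zeros of p are: (-2 + 1i), (-2 - 1i), (-3 + 2i), (-3 - 2i), (0 + 1i), (0 - 1i).
Their magnitudes are: 2.236, 2.236, 3.606, 3.606, 1, 1.
Zeros with |z| < R = 2.5: (-2 + 1i), (-2 - 1i), (0 + 1i), (0 - 1i).
Count = 4.
By the argument principle, (1/2πi) ∮_{|z|=R} p'(z)/p(z) dz equals exactly this count.

Number of zeros inside |z| < 2.5: 4.


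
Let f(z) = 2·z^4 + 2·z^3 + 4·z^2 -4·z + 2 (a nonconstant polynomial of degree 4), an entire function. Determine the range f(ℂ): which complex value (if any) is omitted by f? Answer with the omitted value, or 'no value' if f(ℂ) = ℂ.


Little Picard bounds the complement of f(ℂ) to at most one point.
For every w ∈ ℂ, the equation p(z) − w = 0 is a nonconstant polynomial in z and hence has at least one root by the fundamental theorem of algebra. So p is surjective onto ℂ, omitting no value.

Omitted value: no value.


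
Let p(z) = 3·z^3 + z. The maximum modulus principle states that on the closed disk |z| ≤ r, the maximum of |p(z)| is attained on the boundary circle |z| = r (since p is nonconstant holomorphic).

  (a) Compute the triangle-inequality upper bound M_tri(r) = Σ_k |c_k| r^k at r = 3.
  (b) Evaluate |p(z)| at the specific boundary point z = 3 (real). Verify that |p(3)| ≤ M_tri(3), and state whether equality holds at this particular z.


Coefficients: c_0 = 0, c_1 = 1, c_2 = 0, c_3 = 3. Radius r = 3.
Part (a). Triangle bound: M_tri(r) = Σ_k |c_k| r^k
  = |0|·3^0 + |1|·3^1 + |0|·3^2 + |3|·3^3
  = 0 + 3 + 0 + 81 = 84.
This bounds M(r) := max_{|z|=r} |p(z)| from above; equality holds iff all terms c_k z^k can be made to align in phase at a single z on |z|=r.
Part (b). At z = 3 (real, on the circle |z| = r):
  p(3) = (0)·3^0 + (1)·3^1 + (0)·3^2 + (3)·3^3 = 84.
  |p(3)| = 84.
Since all nonzero coefficients share the same sign, |p(3)| = 84 = M_tri(3); the triangle bound is attained at z = 3, so in fact M(r) = 84.

M_tri(3) = 84; |p(3)| = 84; equality at z=3: yes.


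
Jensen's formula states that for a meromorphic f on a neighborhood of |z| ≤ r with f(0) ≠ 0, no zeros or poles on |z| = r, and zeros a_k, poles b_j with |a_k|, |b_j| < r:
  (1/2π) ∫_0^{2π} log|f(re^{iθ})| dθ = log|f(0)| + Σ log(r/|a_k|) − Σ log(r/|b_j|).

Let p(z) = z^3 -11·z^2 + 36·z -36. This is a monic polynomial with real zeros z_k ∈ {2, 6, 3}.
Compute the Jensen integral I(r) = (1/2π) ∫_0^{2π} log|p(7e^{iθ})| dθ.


Zeros: 2, 3, 6; r = 7.
Inside |z| < r: 2, 3, 6. Outside (|z| ≥ r): ∅.
p(0) = -36, so log|p(0)| = log(36) = 3.5835.
Apply Jensen: I(r) = log|p(0)| + Σ_k log(r/|z_k|), summed over zeros inside |z| < r.
  log(r/|z_k|) for z_k = 2: log(7/2) = 1.2528
  log(r/|z_k|) for z_k = 6: log(7/6) = 0.1542
  log(r/|z_k|) for z_k = 3: log(7/3) = 0.8473
Sum over inside zeros: 2.2542.
I(r) = log|p(0)| + (inside sum) = 3.5835 + 2.2542 = 5.8377.
Closed form (all zeros inside, monic): I(r) = n·log(r) = 3·log(7) = 5.8377. ✓

I(r) ≈ 5.8377.


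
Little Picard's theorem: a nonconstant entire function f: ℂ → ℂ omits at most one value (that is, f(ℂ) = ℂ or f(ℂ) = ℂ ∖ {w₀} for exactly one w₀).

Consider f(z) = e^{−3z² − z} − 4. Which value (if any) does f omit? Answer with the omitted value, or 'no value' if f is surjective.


Little Picard bounds the complement of f(ℂ) to at most one point.
The exponent g(z) = −3z² − z is a nonconstant polynomial, hence surjective onto ℂ. So e^{g(z)} takes every value in {e^w : w ∈ ℂ} = ℂ ∖ {0}. Adding -4 shifts the range to ℂ ∖ {-4}. f omits exactly -4.

Omitted value: -4.


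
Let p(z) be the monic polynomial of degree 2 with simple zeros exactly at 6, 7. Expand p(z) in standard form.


The polynomial is p(z) = ∏_{α ∈ S} (z − α), where S = {6, 7}.
Expanding the product yields: p(z) = z^2 -13·z + 42.
The resulting polynomial has degree 2 and real coefficients as required.

p(z) = z^2 -13·z + 42.


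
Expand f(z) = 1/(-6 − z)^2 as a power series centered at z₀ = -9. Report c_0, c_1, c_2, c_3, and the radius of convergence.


Let w = z − z₀, so z = z₀ + w.
Then -6 − z = -6 − (z₀ + w) = (-6 − z₀) − w = 3 − w.
f(z) = 1/(3 − w)^2 = (1/(3)^2) · (1 − w/(3))^{−2}.
By the binomial series (1−u)^{−2} = Σ_{n≥0} C(n+1, 1) u^n for |u|<1, with u = w/(3):
  c_n = C(n+1, 1) / (3)^(n+2).
  c_0 = 1/(3)^2 = 1/9.
  c_1 = 2/(3)^3 = 2/27.
  c_2 = 3/(3)^4 = 1/27.
  c_3 = 4/(3)^5 = 4/243.
The series is valid for |w/d| < 1, i.e. |z − z₀| < |d|.
Radius of convergence: R = |-6 − z₀| = |3| = 3 (distance from z₀ to the singularity z = -6).

c_0 = 1/9, c_1 = 2/27, c_2 = 1/27, c_3 = 4/243; R = 3.


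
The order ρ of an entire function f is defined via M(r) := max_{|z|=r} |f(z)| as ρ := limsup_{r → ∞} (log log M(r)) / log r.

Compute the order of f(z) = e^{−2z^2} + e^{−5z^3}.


Each summand is entire of order 2 and 3 respectively (as in the single-exponential case). The order of a sum is at most the max of the orders, so ρ ≤ 3. For the lower bound: on |z|=r choose arg z so that -5z^3 is real positive; then |e^{-5z^3}| = e^{5r^3} while |e^{-2z^2}| ≤ e^{2r^2} = o(e^{5r^3}). So |f| ≥ e^{5r^3}(1 − o(1)) and ρ ≥ 3. Hence ρ = max(2, 3) = 3.
Therefore ρ = 3.

Order ρ = 3.


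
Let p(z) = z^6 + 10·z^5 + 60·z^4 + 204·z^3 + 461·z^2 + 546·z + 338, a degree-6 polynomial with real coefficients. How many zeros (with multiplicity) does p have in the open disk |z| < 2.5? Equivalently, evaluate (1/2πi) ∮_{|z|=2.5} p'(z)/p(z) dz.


The zeros of p are: (-2 + 3i), (-2 - 3i), (-2 + 3i), (-2 - 3i), (-1 + 1i), (-1 - 1i).
Their magnitudes are: 3.606, 3.606, 3.606, 3.606, 1.414, 1.414.
Zeros with |z| < R = 2.5: (-1 + 1i), (-1 - 1i).
Count = 2.
By the argument principle, (1/2πi) ∮_{|z|=R} p'(z)/p(z) dz equals exactly this count.

Number of zeros inside |z| < 2.5: 2.


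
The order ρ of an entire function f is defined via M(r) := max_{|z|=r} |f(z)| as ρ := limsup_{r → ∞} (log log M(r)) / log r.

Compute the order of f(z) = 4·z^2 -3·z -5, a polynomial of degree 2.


|f(z)| ≤ Σ|c_k|·r^k = O(r^2) as r → ∞. Polynomial growth is O(e^{r^ε}) for every ε > 0 (since r^2/e^{r^ε} → 0), so ρ ≤ ε for all ε > 0, i.e. ρ = 0. Every nonconstant polynomial has order 0.
Therefore ρ = 0.

Order ρ = 0.


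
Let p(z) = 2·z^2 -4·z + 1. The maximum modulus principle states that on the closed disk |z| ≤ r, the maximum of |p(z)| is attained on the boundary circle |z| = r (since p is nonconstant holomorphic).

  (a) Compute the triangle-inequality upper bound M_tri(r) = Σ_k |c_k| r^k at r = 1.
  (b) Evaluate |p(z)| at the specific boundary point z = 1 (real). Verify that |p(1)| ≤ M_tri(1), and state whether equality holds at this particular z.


Coefficients: c_0 = 1, c_1 = -4, c_2 = 2. Radius r = 1.
Part (a). Triangle bound: M_tri(r) = Σ_k |c_k| r^k
  = |1|·1^0 + |-4|·1^1 + |2|·1^2
  = 1 + 4 + 2 = 7.
This bounds M(r) := max_{|z|=r} |p(z)| from above; equality holds iff all terms c_k z^k can be made to align in phase at a single z on |z|=r.
Part (b). At z = 1 (real, on the circle |z| = r):
  p(1) = (1)·1^0 + (-4)·1^1 + (2)·1^2 = -1.
  |p(1)| = 1.
Check: |p(1)| = 1 ≤ 7 = M_tri(1). ✓ Equality does not hold at z = 1 (the coefficients have mixed signs, so the terms do not all align in phase there).

M_tri(1) = 7; |p(1)| = 1; equality at z=1: no.


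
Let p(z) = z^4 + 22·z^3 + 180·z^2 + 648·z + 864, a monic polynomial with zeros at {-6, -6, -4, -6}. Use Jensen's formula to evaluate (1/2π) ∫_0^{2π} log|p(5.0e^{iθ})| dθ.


Zeros: -6, -6, -6, -4; r = 5.0.
Inside |z| < r: -4. Outside (|z| ≥ r): -6, -6, -6.
p(0) = 864, so log|p(0)| = log(864) = 6.7616.
Apply Jensen: I(r) = log|p(0)| + Σ_k log(r/|z_k|), summed over zeros inside |z| < r.
  log(r/|z_k|) for z_k = -4: log(5.0/4) = 0.2231
  Outside zeros (-6, -6, -6) contribute nothing to the Jensen sum.
Sum over inside zeros: 0.2231.
I(r) = log|p(0)| + (inside sum) = 6.7616 + 0.2231 = 6.9847.
Note: since some zeros are outside |z| ≤ r, the simplified n·log(r) form does NOT apply — only the inside zeros contribute.

I(r) ≈ 6.9847.


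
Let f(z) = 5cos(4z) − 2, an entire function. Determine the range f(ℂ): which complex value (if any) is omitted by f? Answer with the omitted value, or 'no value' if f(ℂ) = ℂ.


Little Picard bounds the complement of f(ℂ) to at most one point.
cos is entire and surjective onto ℂ: for every w ∈ ℂ, cos(ζ) = w has a solution ζ ∈ ℂ (e.g., via the complex inverse arccos). With ζ = 4z this gives z = ζ/(4). Then 5·cos(4z) takes every value in 5·ℂ = ℂ, and adding -2 is a bijection of ℂ. So f is surjective and omits no value. (Note: only on the real line is cos bounded by [−1, 1].)

Omitted value: no value.


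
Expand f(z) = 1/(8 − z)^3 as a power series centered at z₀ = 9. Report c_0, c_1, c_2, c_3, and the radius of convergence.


Let w = z − z₀, so z = z₀ + w.
Then 8 − z = 8 − (z₀ + w) = (8 − z₀) − w = -1 − w.
f(z) = 1/(-1 − w)^3 = (1/(-1)^3) · (1 − w/(-1))^{−3}.
By the binomial series (1−u)^{−3} = Σ_{n≥0} C(n+2, 2) u^n for |u|<1, with u = w/(-1):
  c_n = C(n+2, 2) / (-1)^(n+3).
  c_0 = 1/(-1)^3 = -1.
  c_1 = 3/(-1)^4 = 3.
  c_2 = 6/(-1)^5 = -6.
  c_3 = 10/(-1)^6 = 10.
The series is valid for |w/d| < 1, i.e. |z − z₀| < |d|.
Radius of convergence: R = |8 − z₀| = |-1| = 1 (distance from z₀ to the singularity z = 8).

c_0 = -1, c_1 = 3, c_2 = -6, c_3 = 10; R = 1.


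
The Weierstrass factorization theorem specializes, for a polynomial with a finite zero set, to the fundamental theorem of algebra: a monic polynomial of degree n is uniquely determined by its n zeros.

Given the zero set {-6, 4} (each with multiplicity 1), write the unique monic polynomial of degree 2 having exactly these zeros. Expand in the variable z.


The polynomial is p(z) = ∏_{α ∈ S} (z − α), where S = {-6, 4}.
Expanding the product yields: p(z) = z^2 + 2·z -24.
The resulting polynomial has degree 2 and real coefficients as required.

p(z) = z^2 + 2·z -24.


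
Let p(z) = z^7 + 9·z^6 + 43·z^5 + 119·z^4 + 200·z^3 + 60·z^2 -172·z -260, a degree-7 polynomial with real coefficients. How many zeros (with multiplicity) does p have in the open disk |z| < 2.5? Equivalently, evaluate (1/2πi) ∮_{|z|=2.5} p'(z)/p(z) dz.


The zeros of p are: (-1 + 1i), (-1 - 1i), (-3 + 2i), (-3 - 2i), 1, (-1 + 3i), (-1 - 3i).
Their magnitudes are: 1.414, 1.414, 3.606, 3.606, 1, 3.162, 3.162.
Zeros with |z| < R = 2.5: (-1 + 1i), (-1 - 1i), 1.
Count = 3.
By the argument principle, (1/2πi) ∮_{|z|=R} p'(z)/p(z) dz equals exactly this count.

Number of zeros inside |z| < 2.5: 3.


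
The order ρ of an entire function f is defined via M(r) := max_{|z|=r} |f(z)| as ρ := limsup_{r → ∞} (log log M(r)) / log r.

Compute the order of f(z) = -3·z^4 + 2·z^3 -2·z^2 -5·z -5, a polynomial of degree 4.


|f(z)| ≤ Σ|c_k|·r^k = O(r^4) as r → ∞. Polynomial growth is O(e^{r^ε}) for every ε > 0 (since r^4/e^{r^ε} → 0), so ρ ≤ ε for all ε > 0, i.e. ρ = 0. Every nonconstant polynomial has order 0.
Therefore ρ = 0.

Order ρ = 0.


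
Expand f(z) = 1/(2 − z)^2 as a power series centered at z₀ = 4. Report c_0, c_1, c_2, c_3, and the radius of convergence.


Let w = z − z₀, so z = z₀ + w.
Then 2 − z = 2 − (z₀ + w) = (2 − z₀) − w = -2 − w.
f(z) = 1/(-2 − w)^2 = (1/(-2)^2) · (1 − w/(-2))^{−2}.
By the binomial series (1−u)^{−2} = Σ_{n≥0} C(n+1, 1) u^n for |u|<1, with u = w/(-2):
  c_n = C(n+1, 1) / (-2)^(n+2).
  c_0 = 1/(-2)^2 = 1/4.
  c_1 = 2/(-2)^3 = -1/4.
  c_2 = 3/(-2)^4 = 3/16.
  c_3 = 4/(-2)^5 = -1/8.
The series is valid for |w/d| < 1, i.e. |z − z₀| < |d|.
Radius of convergence: R = |2 − z₀| = |-2| = 2 (distance from z₀ to the singularity z = 2).

c_0 = 1/4, c_1 = -1/4, c_2 = 3/16, c_3 = -1/8; R = 2.


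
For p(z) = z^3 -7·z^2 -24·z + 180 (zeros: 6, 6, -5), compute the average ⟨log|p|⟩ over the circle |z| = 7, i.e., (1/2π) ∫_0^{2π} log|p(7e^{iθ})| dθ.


Zeros: -5, 6, 6; r = 7.
Inside |z| < r: -5, 6, 6. Outside (|z| ≥ r): ∅.
p(0) = 180, so log|p(0)| = log(180) = 5.1930.
Apply Jensen: I(r) = log|p(0)| + Σ_k log(r/|z_k|), summed over zeros inside |z| < r.
  log(r/|z_k|) for z_k = 6: log(7/6) = 0.1542
  log(r/|z_k|) for z_k = 6: log(7/6) = 0.1542
  log(r/|z_k|) for z_k = -5: log(7/5) = 0.3365
Sum over inside zeros: 0.6448.
I(r) = log|p(0)| + (inside sum) = 5.1930 + 0.6448 = 5.8377.
Closed form (all zeros inside, monic): I(r) = n·log(r) = 3·log(7) = 5.8377. ✓

I(r) ≈ 5.8377.


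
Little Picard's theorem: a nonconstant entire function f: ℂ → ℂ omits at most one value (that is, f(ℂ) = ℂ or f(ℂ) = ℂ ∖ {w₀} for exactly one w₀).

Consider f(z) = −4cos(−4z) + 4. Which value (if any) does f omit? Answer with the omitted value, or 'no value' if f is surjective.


Little Picard bounds the complement of f(ℂ) to at most one point.
cos is entire and surjective onto ℂ: for every w ∈ ℂ, cos(ζ) = w has a solution ζ ∈ ℂ (e.g., via the complex inverse arccos). With ζ = −4z this gives z = ζ/(-4). Then -4·cos(−4z) takes every value in -4·ℂ = ℂ, and adding 4 is a bijection of ℂ. So f is surjective and omits no value. (Note: only on the real line is cos bounded by [−1, 1].)

Omitted value: no value.


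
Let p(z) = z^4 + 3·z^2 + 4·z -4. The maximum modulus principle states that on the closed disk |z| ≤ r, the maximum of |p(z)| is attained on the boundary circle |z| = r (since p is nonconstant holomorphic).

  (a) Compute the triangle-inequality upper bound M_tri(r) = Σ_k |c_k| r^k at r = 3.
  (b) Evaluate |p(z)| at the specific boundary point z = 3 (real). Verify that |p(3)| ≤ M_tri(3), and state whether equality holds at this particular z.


Coefficients: c_0 = -4, c_1 = 4, c_2 = 3, c_3 = 0, c_4 = 1. Radius r = 3.
Part (a). Triangle bound: M_tri(r) = Σ_k |c_k| r^k
  = |-4|·3^0 + |4|·3^1 + |3|·3^2 + |0|·3^3 + |1|·3^4
  = 4 + 12 + 27 + 0 + 81 = 124.
This bounds M(r) := max_{|z|=r} |p(z)| from above; equality holds iff all terms c_k z^k can be made to align in phase at a single z on |z|=r.
Part (b). At z = 3 (real, on the circle |z| = r):
  p(3) = (-4)·3^0 + (4)·3^1 + (3)·3^2 + (0)·3^3 + (1)·3^4 = 116.
  |p(3)| = 116.
Check: |p(3)| = 116 ≤ 124 = M_tri(3). ✓ Equality does not hold at z = 3 (the coefficients have mixed signs, so the terms do not all align in phase there).

M_tri(3) = 124; |p(3)| = 116; equality at z=3: no.


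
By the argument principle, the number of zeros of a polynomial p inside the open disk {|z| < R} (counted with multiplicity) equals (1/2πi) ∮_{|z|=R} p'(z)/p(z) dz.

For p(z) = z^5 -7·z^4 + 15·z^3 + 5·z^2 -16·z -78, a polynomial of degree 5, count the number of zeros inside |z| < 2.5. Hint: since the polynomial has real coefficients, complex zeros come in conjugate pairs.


The zeros of p are: (-1 + 1i), (-1 - 1i), (3 + 2i), (3 - 2i), 3.
Their magnitudes are: 1.414, 1.414, 3.606, 3.606, 3.
Zeros with |z| < R = 2.5: (-1 + 1i), (-1 - 1i).
Count = 2.
By the argument principle, (1/2πi) ∮_{|z|=R} p'(z)/p(z) dz equals exactly this count.

Number of zeros inside |z| < 2.5: 2.


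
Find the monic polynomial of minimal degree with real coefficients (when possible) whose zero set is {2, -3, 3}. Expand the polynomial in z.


The polynomial is p(z) = ∏_{α ∈ S} (z − α), where S = {2, -3, 3}.
Expanding the product yields: p(z) = z^3 -2·z^2 -9·z + 18.
The resulting polynomial has degree 3 and real coefficients as required.

p(z) = z^3 -2·z^2 -9·z + 18.


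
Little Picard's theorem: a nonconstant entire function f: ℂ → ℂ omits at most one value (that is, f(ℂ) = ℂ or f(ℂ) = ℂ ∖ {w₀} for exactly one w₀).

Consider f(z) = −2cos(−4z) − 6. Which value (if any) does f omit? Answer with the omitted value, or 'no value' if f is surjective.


Little Picard bounds the complement of f(ℂ) to at most one point.
cos is entire and surjective onto ℂ: for every w ∈ ℂ, cos(ζ) = w has a solution ζ ∈ ℂ (e.g., via the complex inverse arccos). With ζ = −4z this gives z = ζ/(-4). Then -2·cos(−4z) takes every value in -2·ℂ = ℂ, and adding -6 is a bijection of ℂ. So f is surjective and omits no value. (Note: only on the real line is cos bounded by [−1, 1].)

Omitted value: no value.


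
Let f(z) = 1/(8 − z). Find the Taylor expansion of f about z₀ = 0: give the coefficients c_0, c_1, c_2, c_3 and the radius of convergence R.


Let w = z − z₀, so z = z₀ + w.
Then 8 − z = 8 − (z₀ + w) = (8 − z₀) − w = 8 − w.
f(z) = 1/(8 − w) = (1/(8)) · 1/(1 − w/(8)) = Σ_{n≥0} w^n / (8)^(n+1).
So c_n = 1/(8)^(n+1):
  c_0 = 1/(8)^1 = 1/8.
  c_1 = 1/(8)^2 = 1/64.
  c_2 = 1/(8)^3 = 1/512.
  c_3 = 1/(8)^4 = 1/4096.
The series is valid for |w/d| < 1, i.e. |z − z₀| < |d|.
Radius of convergence: R = |8 − z₀| = |8| = 8 (distance from z₀ to the singularity z = 8).

c_0 = 1/8, c_1 = 1/64, c_2 = 1/512, c_3 = 1/4096; R = 8.


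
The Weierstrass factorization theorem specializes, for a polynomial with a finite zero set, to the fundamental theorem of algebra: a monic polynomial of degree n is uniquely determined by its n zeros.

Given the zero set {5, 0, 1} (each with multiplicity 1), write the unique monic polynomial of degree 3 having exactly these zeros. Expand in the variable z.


The polynomial is p(z) = ∏_{α ∈ S} (z − α), where S = {5, 0, 1}.
Expanding the product yields: p(z) = z^3 -6·z^2 + 5·z.
The resulting polynomial has degree 3 and real coefficients as required.

p(z) = z^3 -6·z^2 + 5·z.


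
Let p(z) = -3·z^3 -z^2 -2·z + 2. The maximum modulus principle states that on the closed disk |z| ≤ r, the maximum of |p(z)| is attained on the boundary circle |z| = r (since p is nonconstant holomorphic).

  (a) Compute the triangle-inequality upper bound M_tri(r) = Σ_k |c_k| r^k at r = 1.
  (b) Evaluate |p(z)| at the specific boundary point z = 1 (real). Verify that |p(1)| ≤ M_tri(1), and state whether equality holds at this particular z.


Coefficients: c_0 = 2, c_1 = -2, c_2 = -1, c_3 = -3. Radius r = 1.
Part (a). Triangle bound: M_tri(r) = Σ_k |c_k| r^k
  = |2|·1^0 + |-2|·1^1 + |-1|·1^2 + |-3|·1^3
  = 2 + 2 + 1 + 3 = 8.
This bounds M(r) := max_{|z|=r} |p(z)| from above; equality holds iff all terms c_k z^k can be made to align in phase at a single z on |z|=r.
Part (b). At z = 1 (real, on the circle |z| = r):
  p(1) = (2)·1^0 + (-2)·1^1 + (-1)·1^2 + (-3)·1^3 = -4.
  |p(1)| = 4.
Check: |p(1)| = 4 ≤ 8 = M_tri(1). ✓ Equality does not hold at z = 1 (the coefficients have mixed signs, so the terms do not all align in phase there).

M_tri(1) = 8; |p(1)| = 4; equality at z=1: no.


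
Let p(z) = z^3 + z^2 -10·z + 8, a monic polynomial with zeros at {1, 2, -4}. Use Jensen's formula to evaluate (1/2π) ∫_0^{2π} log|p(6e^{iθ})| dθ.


Zeros: -4, 1, 2; r = 6.
Inside |z| < r: -4, 1, 2. Outside (|z| ≥ r): ∅.
p(0) = 8, so log|p(0)| = log(8) = 2.0794.
Apply Jensen: I(r) = log|p(0)| + Σ_k log(r/|z_k|), summed over zeros inside |z| < r.
  log(r/|z_k|) for z_k = 1: log(6/1) = 1.7918
  log(r/|z_k|) for z_k = 2: log(6/2) = 1.0986
  log(r/|z_k|) for z_k = -4: log(6/4) = 0.4055
Sum over inside zeros: 3.2958.
I(r) = log|p(0)| + (inside sum) = 2.0794 + 3.2958 = 5.3753.
Closed form (all zeros inside, monic): I(r) = n·log(r) = 3·log(6) = 5.3753. ✓

I(r) ≈ 5.3753.


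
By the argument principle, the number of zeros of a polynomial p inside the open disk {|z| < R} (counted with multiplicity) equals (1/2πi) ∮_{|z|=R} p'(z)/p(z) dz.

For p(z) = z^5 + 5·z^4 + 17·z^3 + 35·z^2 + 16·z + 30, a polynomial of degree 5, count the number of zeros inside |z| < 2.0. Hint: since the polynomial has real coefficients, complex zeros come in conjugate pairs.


The zeros of p are: -3, (-1 + 3i), (-1 - 3i), (0 + 1i), (0 - 1i).
Their magnitudes are: 3, 3.162, 3.162, 1, 1.
Zeros with |z| < R = 2.0: (0 + 1i), (0 - 1i).
Count = 2.
By the argument principle, (1/2πi) ∮_{|z|=R} p'(z)/p(z) dz equals exactly this count.

Number of zeros inside |z| < 2.0: 2.


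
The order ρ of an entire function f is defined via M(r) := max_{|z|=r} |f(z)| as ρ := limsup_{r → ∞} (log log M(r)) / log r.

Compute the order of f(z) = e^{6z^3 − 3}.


|e^{6z^3 − 3}| = e^{Re(6·z^3) + -3} ≤ e^{6|z|^3 + -3} = e^{6r^3 + -3} on |z| = r, so ρ ≤ 3. Choosing z on |z|=r so that 6·z^3 is real positive (always possible by picking arg z appropriately) gives |f(z)| = e^{6r^3 + -3}, matching the bound. The additive constant -3 does not affect log log M(r) ~ 3·log r. Hence ρ = 3.
Therefore ρ = 3.

Order ρ = 3.


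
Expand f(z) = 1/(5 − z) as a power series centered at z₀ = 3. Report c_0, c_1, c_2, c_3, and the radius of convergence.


Let w = z − z₀, so z = z₀ + w.
Then 5 − z = 5 − (z₀ + w) = (5 − z₀) − w = 2 − w.
f(z) = 1/(2 − w) = (1/(2)) · 1/(1 − w/(2)) = Σ_{n≥0} w^n / (2)^(n+1).
So c_n = 1/(2)^(n+1):
  c_0 = 1/(2)^1 = 1/2.
  c_1 = 1/(2)^2 = 1/4.
  c_2 = 1/(2)^3 = 1/8.
  c_3 = 1/(2)^4 = 1/16.
The series is valid for |w/d| < 1, i.e. |z − z₀| < |d|.
Radius of convergence: R = |5 − z₀| = |2| = 2 (distance from z₀ to the singularity z = 5).

c_0 = 1/2, c_1 = 1/4, c_2 = 1/8, c_3 = 1/16; R = 2.


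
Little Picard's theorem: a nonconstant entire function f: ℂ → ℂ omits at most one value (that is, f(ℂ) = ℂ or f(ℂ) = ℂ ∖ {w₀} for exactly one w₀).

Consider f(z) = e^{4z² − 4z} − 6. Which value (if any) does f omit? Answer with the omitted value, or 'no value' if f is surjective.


Little Picard bounds the complement of f(ℂ) to at most one point.
The exponent g(z) = 4z² − 4z is a nonconstant polynomial, hence surjective onto ℂ. So e^{g(z)} takes every value in {e^w : w ∈ ℂ} = ℂ ∖ {0}. Adding -6 shifts the range to ℂ ∖ {-6}. f omits exactly -6.

Omitted value: -6.


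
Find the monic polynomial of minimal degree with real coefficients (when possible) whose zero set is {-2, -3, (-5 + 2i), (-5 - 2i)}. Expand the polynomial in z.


The polynomial is p(z) = ∏_{α ∈ S} (z − α), where S = {-2, -3, (-5 + 2i), (-5 - 2i)}.
Expanding the product yields: p(z) = z^4 + 15·z^3 + 85·z^2 + 205·z + 174.
Note conjugate pairs combine to real quadratics: (z − (-5+2i))(z − (-5−2i)) = z² + 10z + 29.
The resulting polynomial has degree 4 and real coefficients as required.

p(z) = z^4 + 15·z^3 + 85·z^2 + 205·z + 174.


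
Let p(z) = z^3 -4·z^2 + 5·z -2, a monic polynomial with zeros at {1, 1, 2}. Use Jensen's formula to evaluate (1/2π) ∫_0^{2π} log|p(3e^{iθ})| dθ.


Zeros: 1, 1, 2; r = 3.
Inside |z| < r: 1, 1, 2. Outside (|z| ≥ r): ∅.
p(0) = -2, so log|p(0)| = log(2) = 0.6931.
Apply Jensen: I(r) = log|p(0)| + Σ_k log(r/|z_k|), summed over zeros inside |z| < r.
  log(r/|z_k|) for z_k = 1: log(3/1) = 1.0986
  log(r/|z_k|) for z_k = 1: log(3/1) = 1.0986
  log(r/|z_k|) for z_k = 2: log(3/2) = 0.4055
Sum over inside zeros: 2.6027.
I(r) = log|p(0)| + (inside sum) = 0.6931 + 2.6027 = 3.2958.
Closed form (all zeros inside, monic): I(r) = n·log(r) = 3·log(3) = 3.2958. ✓

I(r) ≈ 3.2958.


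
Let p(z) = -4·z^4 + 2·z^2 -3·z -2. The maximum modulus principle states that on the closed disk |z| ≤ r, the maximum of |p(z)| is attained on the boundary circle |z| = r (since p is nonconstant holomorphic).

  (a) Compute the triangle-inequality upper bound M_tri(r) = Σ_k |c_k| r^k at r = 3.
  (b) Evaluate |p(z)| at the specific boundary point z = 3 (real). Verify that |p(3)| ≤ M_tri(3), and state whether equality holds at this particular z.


Coefficients: c_0 = -2, c_1 = -3, c_2 = 2, c_3 = 0, c_4 = -4. Radius r = 3.
Part (a). Triangle bound: M_tri(r) = Σ_k |c_k| r^k
  = |-2|·3^0 + |-3|·3^1 + |2|·3^2 + |0|·3^3 + |-4|·3^4
  = 2 + 9 + 18 + 0 + 324 = 353.
This bounds M(r) := max_{|z|=r} |p(z)| from above; equality holds iff all terms c_k z^k can be made to align in phase at a single z on |z|=r.
Part (b). At z = 3 (real, on the circle |z| = r):
  p(3) = (-2)·3^0 + (-3)·3^1 + (2)·3^2 + (0)·3^3 + (-4)·3^4 = -317.
  |p(3)| = 317.
Check: |p(3)| = 317 ≤ 353 = M_tri(3). ✓ Equality does not hold at z = 3 (the coefficients have mixed signs, so the terms do not all align in phase there).

M_tri(3) = 353; |p(3)| = 317; equality at z=3: no.


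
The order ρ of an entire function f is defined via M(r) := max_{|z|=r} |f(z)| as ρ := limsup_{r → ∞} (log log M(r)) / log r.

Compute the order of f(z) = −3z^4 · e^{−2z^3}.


M(r) = max_{|z|=r} |-3|·|z|^4·|e^{−2z^3}| = 3·r^4 · e^{2r^3} (the factors attain their maxima compatibly on |z|=r). Then log M(r) = log 3 + 4·log r + 2r^3, dominated by the last term, so log log M(r) ~ 3·log r. The polynomial factor -3z^4 contributes only a log r term and does not affect the order. ρ = 3.
Therefore ρ = 3.

Order ρ = 3.


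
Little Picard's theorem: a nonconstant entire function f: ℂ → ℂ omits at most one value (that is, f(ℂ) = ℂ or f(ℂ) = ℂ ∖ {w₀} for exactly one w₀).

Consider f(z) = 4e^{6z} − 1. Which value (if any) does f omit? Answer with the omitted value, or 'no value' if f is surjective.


Little Picard bounds the complement of f(ℂ) to at most one point.
e^{6z} is never zero on ℂ, so 4·e^{6z} takes every value in ℂ ∖ {0}. Adding -1 shifts the range to ℂ ∖ {-1}. Thus f omits exactly the value -1.

Omitted value: -1.


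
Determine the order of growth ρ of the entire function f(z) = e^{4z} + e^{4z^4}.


Each summand is entire of order 1 and 4 respectively (as in the single-exponential case). The order of a sum is at most the max of the orders, so ρ ≤ 4. For the lower bound: on |z|=r choose arg z so that 4z^4 is real positive; then |e^{4z^4}| = e^{4r^4} while |e^{4z}| ≤ e^{4r^1} = o(e^{4r^4}). So |f| ≥ e^{4r^4}(1 − o(1)) and ρ ≥ 4. Hence ρ = max(1, 4) = 4.
Therefore ρ = 4.

Order ρ = 4.


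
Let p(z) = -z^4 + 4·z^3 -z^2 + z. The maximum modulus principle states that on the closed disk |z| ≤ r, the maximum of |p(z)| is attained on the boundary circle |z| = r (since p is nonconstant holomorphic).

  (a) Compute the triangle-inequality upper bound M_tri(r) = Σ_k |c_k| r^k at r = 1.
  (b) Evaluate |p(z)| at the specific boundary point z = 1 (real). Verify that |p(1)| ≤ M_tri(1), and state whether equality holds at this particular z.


Coefficients: c_0 = 0, c_1 = 1, c_2 = -1, c_3 = 4, c_4 = -1. Radius r = 1.
Part (a). Triangle bound: M_tri(r) = Σ_k |c_k| r^k
  = |0|·1^0 + |1|·1^1 + |-1|·1^2 + |4|·1^3 + |-1|·1^4
  = 0 + 1 + 1 + 4 + 1 = 7.
This bounds M(r) := max_{|z|=r} |p(z)| from above; equality holds iff all terms c_k z^k can be made to align in phase at a single z on |z|=r.
Part (b). At z = 1 (real, on the circle |z| = r):
  p(1) = (0)·1^0 + (1)·1^1 + (-1)·1^2 + (4)·1^3 + (-1)·1^4 = 3.
  |p(1)| = 3.
Check: |p(1)| = 3 ≤ 7 = M_tri(1). ✓ Equality does not hold at z = 1 (the coefficients have mixed signs, so the terms do not all align in phase there).

M_tri(1) = 7; |p(1)| = 3; equality at z=1: no.


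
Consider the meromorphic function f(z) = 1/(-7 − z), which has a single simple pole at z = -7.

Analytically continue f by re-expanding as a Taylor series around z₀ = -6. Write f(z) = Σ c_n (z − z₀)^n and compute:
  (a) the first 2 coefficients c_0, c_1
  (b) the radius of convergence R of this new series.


Let w = z − z₀, so z = z₀ + w.
Then -7 − z = -7 − (z₀ + w) = (-7 − z₀) − w = -1 − w.
f(z) = 1/(-1 − w) = (1/(-1)) · 1/(1 − w/(-1)) = Σ_{n≥0} w^n / (-1)^(n+1).
So c_n = 1/(-1)^(n+1):
  c_0 = 1/(-1)^1 = -1.
  c_1 = 1/(-1)^2 = 1.
The series is valid for |w/d| < 1, i.e. |z − z₀| < |d|.
Radius of convergence: R = |-7 − z₀| = |-1| = 1 (distance from z₀ to the singularity z = -7).

c_0 = -1, c_1 = 1; R = 1.


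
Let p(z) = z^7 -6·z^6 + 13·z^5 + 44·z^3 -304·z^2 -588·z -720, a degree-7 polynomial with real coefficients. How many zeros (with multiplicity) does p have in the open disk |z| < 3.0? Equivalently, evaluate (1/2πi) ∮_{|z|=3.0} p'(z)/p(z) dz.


The zeros of p are: (3 + 3i), (3 - 3i), (-1 + 1i), (-1 - 1i), 4, (-1 + 2i), (-1 - 2i).
Their magnitudes are: 4.243, 4.243, 1.414, 1.414, 4, 2.236, 2.236.
Zeros with |z| < R = 3.0: (-1 + 1i), (-1 - 1i), (-1 + 2i), (-1 - 2i).
Count = 4.
By the argument principle, (1/2πi) ∮_{|z|=R} p'(z)/p(z) dz equals exactly this count.

Number of zeros inside |z| < 3.0: 4.


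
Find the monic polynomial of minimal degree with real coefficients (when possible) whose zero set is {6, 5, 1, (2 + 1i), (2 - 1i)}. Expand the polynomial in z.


The polynomial is p(z) = ∏_{α ∈ S} (z − α), where S = {6, 5, 1, (2 + 1i), (2 - 1i)}.
Expanding the product yields: p(z) = z^5 -16·z^4 + 94·z^3 -254·z^2 + 325·z -150.
Note conjugate pairs combine to real quadratics: (z − (2+1i))(z − (2−1i)) = z² − 4z + 5.
The resulting polynomial has degree 5 and real coefficients as required.

p(z) = z^5 -16·z^4 + 94·z^3 -254·z^2 + 325·z -150.


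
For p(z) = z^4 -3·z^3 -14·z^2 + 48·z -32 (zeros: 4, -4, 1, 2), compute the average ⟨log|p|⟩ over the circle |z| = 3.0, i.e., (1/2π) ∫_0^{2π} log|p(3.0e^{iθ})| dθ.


Zeros: -4, 1, 2, 4; r = 3.0.
Inside |z| < r: 1, 2. Outside (|z| ≥ r): -4, 4.
p(0) = -32, so log|p(0)| = log(32) = 3.4657.
Apply Jensen: I(r) = log|p(0)| + Σ_k log(r/|z_k|), summed over zeros inside |z| < r.
  log(r/|z_k|) for z_k = 1: log(3.0/1) = 1.0986
  log(r/|z_k|) for z_k = 2: log(3.0/2) = 0.4055
  Outside zeros (-4, 4) contribute nothing to the Jensen sum.
Sum over inside zeros: 1.5041.
I(r) = log|p(0)| + (inside sum) = 3.4657 + 1.5041 = 4.9698.
Note: since some zeros are outside |z| ≤ r, the simplified n·log(r) form does NOT apply — only the inside zeros contribute.

I(r) ≈ 4.9698.


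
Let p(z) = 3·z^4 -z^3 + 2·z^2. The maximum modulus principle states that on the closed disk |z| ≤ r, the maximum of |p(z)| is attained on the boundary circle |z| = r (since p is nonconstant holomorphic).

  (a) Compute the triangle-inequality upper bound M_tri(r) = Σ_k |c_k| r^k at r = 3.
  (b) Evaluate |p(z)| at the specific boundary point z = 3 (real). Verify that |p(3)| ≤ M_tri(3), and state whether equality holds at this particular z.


Coefficients: c_0 = 0, c_1 = 0, c_2 = 2, c_3 = -1, c_4 = 3. Radius r = 3.
Part (a). Triangle bound: M_tri(r) = Σ_k |c_k| r^k
  = |0|·3^0 + |0|·3^1 + |2|·3^2 + |-1|·3^3 + |3|·3^4
  = 0 + 0 + 18 + 27 + 243 = 288.
This bounds M(r) := max_{|z|=r} |p(z)| from above; equality holds iff all terms c_k z^k can be made to align in phase at a single z on |z|=r.
Part (b). At z = 3 (real, on the circle |z| = r):
  p(3) = (0)·3^0 + (0)·3^1 + (2)·3^2 + (-1)·3^3 + (3)·3^4 = 234.
  |p(3)| = 234.
Check: |p(3)| = 234 ≤ 288 = M_tri(3). ✓ Equality does not hold at z = 3 (the coefficients have mixed signs, so the terms do not all align in phase there).

M_tri(3) = 288; |p(3)| = 234; equality at z=3: no.


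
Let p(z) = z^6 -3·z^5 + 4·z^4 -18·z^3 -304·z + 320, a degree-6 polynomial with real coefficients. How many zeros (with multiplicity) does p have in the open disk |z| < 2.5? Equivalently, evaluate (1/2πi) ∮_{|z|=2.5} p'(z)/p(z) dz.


The zeros of p are: 1, 4, (1 + 3i), (1 - 3i), (-2 + 2i), (-2 - 2i).
Their magnitudes are: 1, 4, 3.162, 3.162, 2.828, 2.828.
Zeros with |z| < R = 2.5: 1.
Count = 1.
By the argument principle, (1/2πi) ∮_{|z|=R} p'(z)/p(z) dz equals exactly this count.

Number of zeros inside |z| < 2.5: 1.


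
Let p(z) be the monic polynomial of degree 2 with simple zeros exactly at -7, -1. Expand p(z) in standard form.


The polynomial is p(z) = ∏_{α ∈ S} (z − α), where S = {-7, -1}.
Expanding the product yields: p(z) = z^2 + 8·z + 7.
The resulting polynomial has degree 2 and real coefficients as required.

p(z) = z^2 + 8·z + 7.


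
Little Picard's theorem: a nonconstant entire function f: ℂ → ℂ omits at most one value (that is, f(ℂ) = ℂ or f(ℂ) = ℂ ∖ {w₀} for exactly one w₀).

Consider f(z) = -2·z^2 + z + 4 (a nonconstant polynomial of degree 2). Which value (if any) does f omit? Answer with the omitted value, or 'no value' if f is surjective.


Little Picard bounds the complement of f(ℂ) to at most one point.
For every w ∈ ℂ, the equation p(z) − w = 0 is a nonconstant polynomial in z and hence has at least one root by the fundamental theorem of algebra. So p is surjective onto ℂ, omitting no value.

Omitted value: no value.


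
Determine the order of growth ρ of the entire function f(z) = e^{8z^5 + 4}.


|e^{8z^5 + 4}| = e^{Re(8·z^5) + 4} ≤ e^{8|z|^5 + 4} = e^{8r^5 + 4} on |z| = r, so ρ ≤ 5. Choosing z on |z|=r so that 8·z^5 is real positive (always possible by picking arg z appropriately) gives |f(z)| = e^{8r^5 + 4}, matching the bound. The additive constant 4 does not affect log log M(r) ~ 5·log r. Hence ρ = 5.
Therefore ρ = 5.

Order ρ = 5.


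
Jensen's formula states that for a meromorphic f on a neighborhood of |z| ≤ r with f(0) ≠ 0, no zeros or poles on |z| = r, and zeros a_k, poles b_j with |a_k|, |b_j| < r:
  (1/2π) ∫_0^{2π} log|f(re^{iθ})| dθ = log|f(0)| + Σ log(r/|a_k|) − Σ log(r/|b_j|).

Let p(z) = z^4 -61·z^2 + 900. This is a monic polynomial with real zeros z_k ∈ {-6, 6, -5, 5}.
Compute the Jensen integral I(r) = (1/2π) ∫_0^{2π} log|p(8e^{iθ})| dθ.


Zeros: -6, -5, 5, 6; r = 8.
Inside |z| < r: -6, -5, 5, 6. Outside (|z| ≥ r): ∅.
p(0) = 900, so log|p(0)| = log(900) = 6.8024.
Apply Jensen: I(r) = log|p(0)| + Σ_k log(r/|z_k|), summed over zeros inside |z| < r.
  log(r/|z_k|) for z_k = -6: log(8/6) = 0.2877
  log(r/|z_k|) for z_k = 6: log(8/6) = 0.2877
  log(r/|z_k|) for z_k = -5: log(8/5) = 0.4700
  log(r/|z_k|) for z_k = 5: log(8/5) = 0.4700
Sum over inside zeros: 1.5154.
I(r) = log|p(0)| + (inside sum) = 6.8024 + 1.5154 = 8.3178.
Closed form (all zeros inside, monic): I(r) = n·log(r) = 4·log(8) = 8.3178. ✓

I(r) ≈ 8.3178.


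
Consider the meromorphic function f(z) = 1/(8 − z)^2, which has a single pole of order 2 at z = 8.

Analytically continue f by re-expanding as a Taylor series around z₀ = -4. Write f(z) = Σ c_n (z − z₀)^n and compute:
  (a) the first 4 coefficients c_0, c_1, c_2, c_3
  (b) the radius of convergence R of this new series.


Let w = z − z₀, so z = z₀ + w.
Then 8 − z = 8 − (z₀ + w) = (8 − z₀) − w = 12 − w.
f(z) = 1/(12 − w)^2 = (1/(12)^2) · (1 − w/(12))^{−2}.
By the binomial series (1−u)^{−2} = Σ_{n≥0} C(n+1, 1) u^n for |u|<1, with u = w/(12):
  c_n = C(n+1, 1) / (12)^(n+2).
  c_0 = 1/(12)^2 = 1/144.
  c_1 = 2/(12)^3 = 1/864.
  c_2 = 3/(12)^4 = 1/6912.
  c_3 = 4/(12)^5 = 1/62208.
The series is valid for |w/d| < 1, i.e. |z − z₀| < |d|.
Radius of convergence: R = |8 − z₀| = |12| = 12 (distance from z₀ to the singularity z = 8).

c_0 = 1/144, c_1 = 1/864, c_2 = 1/6912, c_3 = 1/62208; R = 12.


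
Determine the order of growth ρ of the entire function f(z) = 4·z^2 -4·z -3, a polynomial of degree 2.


|f(z)| ≤ Σ|c_k|·r^k = O(r^2) as r → ∞. Polynomial growth is O(e^{r^ε}) for every ε > 0 (since r^2/e^{r^ε} → 0), so ρ ≤ ε for all ε > 0, i.e. ρ = 0. Every nonconstant polynomial has order 0.
Therefore ρ = 0.

Order ρ = 0.


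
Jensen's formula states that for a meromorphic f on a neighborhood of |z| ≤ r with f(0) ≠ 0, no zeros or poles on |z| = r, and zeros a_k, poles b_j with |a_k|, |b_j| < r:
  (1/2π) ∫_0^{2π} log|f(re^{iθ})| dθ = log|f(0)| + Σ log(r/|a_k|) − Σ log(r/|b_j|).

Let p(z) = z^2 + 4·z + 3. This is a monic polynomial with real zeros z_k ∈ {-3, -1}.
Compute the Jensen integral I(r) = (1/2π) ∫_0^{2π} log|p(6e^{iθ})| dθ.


Zeros: -3, -1; r = 6.
Inside |z| < r: -3, -1. Outside (|z| ≥ r): ∅.
p(0) = 3, so log|p(0)| = log(3) = 1.0986.
Apply Jensen: I(r) = log|p(0)| + Σ_k log(r/|z_k|), summed over zeros inside |z| < r.
  log(r/|z_k|) for z_k = -3: log(6/3) = 0.6931
  log(r/|z_k|) for z_k = -1: log(6/1) = 1.7918
Sum over inside zeros: 2.4849.
I(r) = log|p(0)| + (inside sum) = 1.0986 + 2.4849 = 3.5835.
Closed form (all zeros inside, monic): I(r) = n·log(r) = 2·log(6) = 3.5835. ✓

I(r) ≈ 3.5835.
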